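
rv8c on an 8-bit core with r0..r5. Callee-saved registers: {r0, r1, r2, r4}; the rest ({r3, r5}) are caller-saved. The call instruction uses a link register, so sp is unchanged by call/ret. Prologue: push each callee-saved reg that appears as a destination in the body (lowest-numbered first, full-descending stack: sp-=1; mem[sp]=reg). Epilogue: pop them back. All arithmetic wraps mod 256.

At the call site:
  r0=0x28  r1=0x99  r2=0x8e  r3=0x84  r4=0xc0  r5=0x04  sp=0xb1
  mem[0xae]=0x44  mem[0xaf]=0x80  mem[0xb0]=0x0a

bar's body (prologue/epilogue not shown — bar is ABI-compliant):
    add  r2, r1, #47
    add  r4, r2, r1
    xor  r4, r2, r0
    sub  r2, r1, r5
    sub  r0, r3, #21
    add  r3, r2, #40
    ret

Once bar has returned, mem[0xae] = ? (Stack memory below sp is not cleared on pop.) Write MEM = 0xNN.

MEM = 0xc0

prologue: push r0 → mem[0xb0]=0x28, sp=0xb0
prologue: push r2 → mem[0xaf]=0x8e, sp=0xaf
prologue: push r4 → mem[0xae]=0xc0, sp=0xae
body[0] add  r2, r1, #47 → r2=0xc8
body[1] add  r4, r2, r1 → r4=0x61
body[2] xor  r4, r2, r0 → r4=0xe0
body[3] sub  r2, r1, r5 → r2=0x95
body[4] sub  r0, r3, #21 → r0=0x6f
body[5] add  r3, r2, #40 → r3=0xbd
epilogue: pop r4=0xc0, sp=0xaf
epilogue: pop r2=0x8e, sp=0xb0
epilogue: pop r0=0x28, sp=0xb1
prologue pushed ['r0', 'r2', 'r4'] at ['0xb0', '0xaf', '0xae']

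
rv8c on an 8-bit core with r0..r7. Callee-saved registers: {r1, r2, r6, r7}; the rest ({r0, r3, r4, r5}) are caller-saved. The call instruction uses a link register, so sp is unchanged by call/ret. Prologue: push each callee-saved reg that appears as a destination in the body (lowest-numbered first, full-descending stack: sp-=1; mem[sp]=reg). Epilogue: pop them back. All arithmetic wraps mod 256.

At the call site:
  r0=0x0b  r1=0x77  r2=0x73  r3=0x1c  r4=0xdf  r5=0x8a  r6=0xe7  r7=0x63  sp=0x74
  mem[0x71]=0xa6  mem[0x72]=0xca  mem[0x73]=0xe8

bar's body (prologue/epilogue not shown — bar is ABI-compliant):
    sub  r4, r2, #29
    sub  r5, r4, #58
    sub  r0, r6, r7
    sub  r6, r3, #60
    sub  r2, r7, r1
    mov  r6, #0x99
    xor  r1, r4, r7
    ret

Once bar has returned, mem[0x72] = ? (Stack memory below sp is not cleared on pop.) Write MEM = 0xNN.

MEM = 0x73

prologue: push r1 → mem[0x73]=0x77, sp=0x73
prologue: push r2 → mem[0x72]=0x73, sp=0x72
prologue: push r6 → mem[0x71]=0xe7, sp=0x71
body[0] sub  r4, r2, #29 → r4=0x56
body[1] sub  r5, r4, #58 → r5=0x1c
body[2] sub  r0, r6, r7 → r0=0x84
body[3] sub  r6, r3, #60 → r6=0xe0
body[4] sub  r2, r7, r1 → r2=0xec
body[5] mov  r6, #0x99 → r6=0x99
body[6] xor  r1, r4, r7 → r1=0x35
epilogue: pop r6=0xe7, sp=0x72
epilogue: pop r2=0x73, sp=0x73
epilogue: pop r1=0x77, sp=0x74
prologue pushed ['r1', 'r2', 'r6'] at ['0x73', '0x72', '0x71']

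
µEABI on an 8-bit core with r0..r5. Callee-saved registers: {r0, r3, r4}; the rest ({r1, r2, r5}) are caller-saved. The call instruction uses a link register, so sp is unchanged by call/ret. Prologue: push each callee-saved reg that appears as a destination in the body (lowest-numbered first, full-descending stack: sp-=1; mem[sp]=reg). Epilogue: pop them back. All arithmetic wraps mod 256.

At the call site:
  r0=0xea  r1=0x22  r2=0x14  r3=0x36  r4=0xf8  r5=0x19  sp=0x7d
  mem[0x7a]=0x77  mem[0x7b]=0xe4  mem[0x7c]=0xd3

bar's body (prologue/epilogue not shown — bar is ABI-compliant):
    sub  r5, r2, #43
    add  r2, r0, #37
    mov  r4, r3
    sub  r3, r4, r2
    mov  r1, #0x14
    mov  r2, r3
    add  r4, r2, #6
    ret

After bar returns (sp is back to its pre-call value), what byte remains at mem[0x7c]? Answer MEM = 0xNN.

MEM = 0x36

prologue: push r3 -> mem[0x7c]=0x36, sp=0x7c
prologue: push r4 -> mem[0x7b]=0xf8, sp=0x7b
body[0] sub  r5, r2, #43 -> r5=0xe9
body[1] add  r2, r0, #37 -> r2=0x0f
body[2] mov  r4, r3 -> r4=0x36
body[3] sub  r3, r4, r2 -> r3=0x27
body[4] mov  r1, #0x14 -> r1=0x14
body[5] mov  r2, r3 -> r2=0x27
body[6] add  r4, r2, #6 -> r4=0x2d
epilogue: pop r4=0xf8, sp=0x7c
epilogue: pop r3=0x36, sp=0x7d
prologue pushed ['r3', 'r4'] at ['0x7c', '0x7b']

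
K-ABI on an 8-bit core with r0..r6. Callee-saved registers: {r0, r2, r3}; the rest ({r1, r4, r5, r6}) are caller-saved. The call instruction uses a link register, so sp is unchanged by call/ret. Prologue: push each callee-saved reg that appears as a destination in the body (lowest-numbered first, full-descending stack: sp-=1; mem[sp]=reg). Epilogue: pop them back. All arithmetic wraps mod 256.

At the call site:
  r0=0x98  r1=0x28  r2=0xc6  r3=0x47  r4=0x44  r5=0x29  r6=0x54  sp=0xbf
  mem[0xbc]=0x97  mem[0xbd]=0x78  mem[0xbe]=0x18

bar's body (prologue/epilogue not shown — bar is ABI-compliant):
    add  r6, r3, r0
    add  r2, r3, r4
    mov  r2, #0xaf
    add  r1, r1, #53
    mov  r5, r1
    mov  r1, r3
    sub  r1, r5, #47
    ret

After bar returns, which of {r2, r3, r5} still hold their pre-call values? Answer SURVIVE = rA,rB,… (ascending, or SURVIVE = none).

SURVIVE = r2,r3

prologue: push r2 -> mem[0xbe]=0xc6, sp=0xbe
body[0] add  r6, r3, r0 -> r6=0xdf
body[1] add  r2, r3, r4 -> r2=0x8b
body[2] mov  r2, #0xaf -> r2=0xaf
body[3] add  r1, r1, #53 -> r1=0x5d
body[4] mov  r5, r1 -> r5=0x5d
body[5] mov  r1, r3 -> r1=0x47
body[6] sub  r1, r5, #47 -> r1=0x2e
epilogue: pop r2=0xc6, sp=0xbf
r2: callee-saved, written=True
r3: callee-saved, written=False
r5: caller-saved, written=True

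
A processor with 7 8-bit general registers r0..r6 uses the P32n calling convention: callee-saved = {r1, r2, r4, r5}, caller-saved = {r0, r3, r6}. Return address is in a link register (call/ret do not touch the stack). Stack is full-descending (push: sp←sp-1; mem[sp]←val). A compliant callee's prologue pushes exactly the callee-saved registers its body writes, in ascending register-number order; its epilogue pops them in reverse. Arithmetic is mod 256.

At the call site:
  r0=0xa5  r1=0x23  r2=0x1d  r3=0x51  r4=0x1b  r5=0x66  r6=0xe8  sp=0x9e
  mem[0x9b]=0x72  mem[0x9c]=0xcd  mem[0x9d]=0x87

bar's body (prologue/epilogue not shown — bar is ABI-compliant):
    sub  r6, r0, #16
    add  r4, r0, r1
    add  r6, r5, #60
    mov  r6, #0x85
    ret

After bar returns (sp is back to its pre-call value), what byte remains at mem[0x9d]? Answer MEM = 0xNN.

MEM = 0x1b

prologue: push r4 -> mem[0x9d]=0x1b, sp=0x9d
body[0] sub  r6, r0, #16 -> r6=0x95
body[1] add  r4, r0, r1 -> r4=0xc8
body[2] add  r6, r5, #60 -> r6=0xa2
body[3] mov  r6, #0x85 -> r6=0x85
epilogue: pop r4=0x1b, sp=0x9e
prologue pushed ['r4'] at ['0x9d']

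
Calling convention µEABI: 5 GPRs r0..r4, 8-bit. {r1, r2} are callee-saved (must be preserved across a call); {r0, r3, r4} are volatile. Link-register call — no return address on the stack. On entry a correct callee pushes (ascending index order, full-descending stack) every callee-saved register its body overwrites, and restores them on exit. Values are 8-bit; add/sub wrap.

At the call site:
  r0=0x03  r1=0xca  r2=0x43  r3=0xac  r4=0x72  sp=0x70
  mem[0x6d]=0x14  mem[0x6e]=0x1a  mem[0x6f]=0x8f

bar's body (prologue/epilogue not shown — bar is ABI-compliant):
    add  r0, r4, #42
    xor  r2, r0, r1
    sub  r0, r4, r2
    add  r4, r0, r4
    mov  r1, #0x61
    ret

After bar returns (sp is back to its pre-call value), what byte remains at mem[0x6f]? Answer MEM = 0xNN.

prologue: push r1 -> mem[0x6f]=0xca, sp=0x6f
prologue: push r2 -> mem[0x6e]=0x43, sp=0x6e
body[0] add  r0, r4, #42 -> r0=0x9c
body[1] xor  r2, r0, r1 -> r2=0x56
body[2] sub  r0, r4, r2 -> r0=0x1c
body[3] add  r4, r0, r4 -> r4=0x8e
body[4] mov  r1, #0x61 -> r1=0x61
epilogue: pop r2=0x43, sp=0x6f
epilogue: pop r1=0xca, sp=0x70
prologue pushed ['r1', 'r2'] at ['0x6f', '0x6e']

MEM = 0xca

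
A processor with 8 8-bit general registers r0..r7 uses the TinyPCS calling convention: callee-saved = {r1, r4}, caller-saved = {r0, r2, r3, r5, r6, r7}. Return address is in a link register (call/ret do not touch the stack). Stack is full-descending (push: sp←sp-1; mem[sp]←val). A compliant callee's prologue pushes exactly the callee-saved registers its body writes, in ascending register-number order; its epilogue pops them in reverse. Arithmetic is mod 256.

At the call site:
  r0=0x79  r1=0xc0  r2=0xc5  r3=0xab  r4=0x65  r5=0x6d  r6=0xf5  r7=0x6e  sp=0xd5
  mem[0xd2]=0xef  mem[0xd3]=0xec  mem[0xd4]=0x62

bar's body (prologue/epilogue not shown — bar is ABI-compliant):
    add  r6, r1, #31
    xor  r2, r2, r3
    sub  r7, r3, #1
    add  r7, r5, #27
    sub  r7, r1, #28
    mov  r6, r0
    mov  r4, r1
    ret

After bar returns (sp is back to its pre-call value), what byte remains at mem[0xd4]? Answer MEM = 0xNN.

prologue: push r4 → mem[0xd4]=0x65, sp=0xd4
body[0] add  r6, r1, #31 → r6=0xdf
body[1] xor  r2, r2, r3 → r2=0x6e
body[2] sub  r7, r3, #1 → r7=0xaa
body[3] add  r7, r5, #27 → r7=0x88
body[4] sub  r7, r1, #28 → r7=0xa4
body[5] mov  r6, r0 → r6=0x79
body[6] mov  r4, r1 → r4=0xc0
epilogue: pop r4=0x65, sp=0xd5
prologue pushed ['r4'] at ['0xd4']

MEM = 0x65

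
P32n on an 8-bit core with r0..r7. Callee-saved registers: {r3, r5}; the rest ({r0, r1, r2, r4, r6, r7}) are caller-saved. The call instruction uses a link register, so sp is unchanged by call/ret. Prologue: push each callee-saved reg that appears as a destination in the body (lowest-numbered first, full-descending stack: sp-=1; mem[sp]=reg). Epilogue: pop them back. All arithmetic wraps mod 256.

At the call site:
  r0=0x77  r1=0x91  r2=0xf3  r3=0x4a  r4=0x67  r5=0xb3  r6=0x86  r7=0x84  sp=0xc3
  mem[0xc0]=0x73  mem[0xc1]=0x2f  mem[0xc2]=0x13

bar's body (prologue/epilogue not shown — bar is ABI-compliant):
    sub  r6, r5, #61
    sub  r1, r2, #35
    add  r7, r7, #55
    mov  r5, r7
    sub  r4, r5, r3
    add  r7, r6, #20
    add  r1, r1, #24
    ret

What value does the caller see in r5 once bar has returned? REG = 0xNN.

prologue: push r5 -> mem[0xc2]=0xb3, sp=0xc2
body[0] sub  r6, r5, #61 -> r6=0x76
body[1] sub  r1, r2, #35 -> r1=0xd0
body[2] add  r7, r7, #55 -> r7=0xbb
body[3] mov  r5, r7 -> r5=0xbb
body[4] sub  r4, r5, r3 -> r4=0x71
body[5] add  r7, r6, #20 -> r7=0x8a
body[6] add  r1, r1, #24 -> r1=0xe8
epilogue: pop r5=0xb3, sp=0xc3
r5 is callee-saved -> restored

REG = 0xb3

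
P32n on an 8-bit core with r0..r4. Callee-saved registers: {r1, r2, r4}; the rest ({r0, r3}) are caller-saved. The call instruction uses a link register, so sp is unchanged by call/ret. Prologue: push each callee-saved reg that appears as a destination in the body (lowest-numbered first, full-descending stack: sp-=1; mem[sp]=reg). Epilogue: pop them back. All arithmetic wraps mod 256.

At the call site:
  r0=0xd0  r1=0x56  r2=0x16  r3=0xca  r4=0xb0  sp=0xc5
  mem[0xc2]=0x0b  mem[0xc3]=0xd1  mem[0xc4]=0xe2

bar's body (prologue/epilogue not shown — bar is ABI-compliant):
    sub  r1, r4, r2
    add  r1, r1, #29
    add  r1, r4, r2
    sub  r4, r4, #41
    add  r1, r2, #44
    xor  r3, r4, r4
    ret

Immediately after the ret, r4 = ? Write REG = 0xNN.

prologue: push r1 → mem[0xc4]=0x56, sp=0xc4
prologue: push r4 → mem[0xc3]=0xb0, sp=0xc3
body[0] sub  r1, r4, r2 → r1=0x9a
body[1] add  r1, r1, #29 → r1=0xb7
body[2] add  r1, r4, r2 → r1=0xc6
body[3] sub  r4, r4, #41 → r4=0x87
body[4] add  r1, r2, #44 → r1=0x42
body[5] xor  r3, r4, r4 → r3=0x00
epilogue: pop r4=0xb0, sp=0xc4
epilogue: pop r1=0x56, sp=0xc5
r4 is callee-saved → restored

REG = 0xb0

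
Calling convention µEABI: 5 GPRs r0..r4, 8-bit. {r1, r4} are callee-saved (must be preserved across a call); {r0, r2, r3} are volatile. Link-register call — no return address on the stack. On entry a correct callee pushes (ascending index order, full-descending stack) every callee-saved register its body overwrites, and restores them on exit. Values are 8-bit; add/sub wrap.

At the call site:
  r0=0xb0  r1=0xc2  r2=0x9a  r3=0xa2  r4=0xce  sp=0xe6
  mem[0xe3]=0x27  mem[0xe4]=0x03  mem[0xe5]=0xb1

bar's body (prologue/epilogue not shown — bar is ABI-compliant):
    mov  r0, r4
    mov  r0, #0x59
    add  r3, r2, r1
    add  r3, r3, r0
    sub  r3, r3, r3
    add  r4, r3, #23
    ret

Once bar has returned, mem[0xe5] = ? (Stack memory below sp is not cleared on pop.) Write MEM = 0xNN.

MEM = 0xce

prologue: push r4 → mem[0xe5]=0xce, sp=0xe5
body[0] mov  r0, r4 → r0=0xce
body[1] mov  r0, #0x59 → r0=0x59
body[2] add  r3, r2, r1 → r3=0x5c
body[3] add  r3, r3, r0 → r3=0xb5
body[4] sub  r3, r3, r3 → r3=0x00
body[5] add  r4, r3, #23 → r4=0x17
epilogue: pop r4=0xce, sp=0xe6
prologue pushed ['r4'] at ['0xe5']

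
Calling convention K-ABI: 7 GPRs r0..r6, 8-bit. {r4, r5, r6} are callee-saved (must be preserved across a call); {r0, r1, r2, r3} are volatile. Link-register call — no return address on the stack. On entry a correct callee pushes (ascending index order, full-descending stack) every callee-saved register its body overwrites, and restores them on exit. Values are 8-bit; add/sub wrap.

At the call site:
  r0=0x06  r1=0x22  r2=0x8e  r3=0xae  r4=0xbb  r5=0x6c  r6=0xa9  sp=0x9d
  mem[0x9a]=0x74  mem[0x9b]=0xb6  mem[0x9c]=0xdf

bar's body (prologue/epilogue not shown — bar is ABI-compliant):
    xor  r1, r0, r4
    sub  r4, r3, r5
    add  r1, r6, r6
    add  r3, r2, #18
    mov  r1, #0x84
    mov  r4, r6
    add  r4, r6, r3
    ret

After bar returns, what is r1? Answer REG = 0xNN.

prologue: push r4 -> mem[0x9c]=0xbb, sp=0x9c
body[0] xor  r1, r0, r4 -> r1=0xbd
body[1] sub  r4, r3, r5 -> r4=0x42
body[2] add  r1, r6, r6 -> r1=0x52
body[3] add  r3, r2, #18 -> r3=0xa0
body[4] mov  r1, #0x84 -> r1=0x84
body[5] mov  r4, r6 -> r4=0xa9
body[6] add  r4, r6, r3 -> r4=0x49
epilogue: pop r4=0xbb, sp=0x9d
r1 is caller-saved -> body value

REG = 0x84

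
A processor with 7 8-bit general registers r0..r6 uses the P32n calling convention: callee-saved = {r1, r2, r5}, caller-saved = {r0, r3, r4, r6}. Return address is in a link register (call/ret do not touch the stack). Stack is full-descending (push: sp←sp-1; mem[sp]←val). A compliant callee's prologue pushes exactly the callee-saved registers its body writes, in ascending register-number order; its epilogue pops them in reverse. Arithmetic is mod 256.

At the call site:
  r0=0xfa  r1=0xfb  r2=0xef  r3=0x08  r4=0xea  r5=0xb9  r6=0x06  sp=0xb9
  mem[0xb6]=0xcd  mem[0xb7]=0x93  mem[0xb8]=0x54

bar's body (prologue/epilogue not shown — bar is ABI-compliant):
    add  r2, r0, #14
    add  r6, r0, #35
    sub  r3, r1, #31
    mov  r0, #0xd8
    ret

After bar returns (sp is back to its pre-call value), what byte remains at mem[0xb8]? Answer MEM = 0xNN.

prologue: push r2 -> mem[0xb8]=0xef, sp=0xb8
body[0] add  r2, r0, #14 -> r2=0x08
body[1] add  r6, r0, #35 -> r6=0x1d
body[2] sub  r3, r1, #31 -> r3=0xdc
body[3] mov  r0, #0xd8 -> r0=0xd8
epilogue: pop r2=0xef, sp=0xb9
prologue pushed ['r2'] at ['0xb8']

MEM = 0xef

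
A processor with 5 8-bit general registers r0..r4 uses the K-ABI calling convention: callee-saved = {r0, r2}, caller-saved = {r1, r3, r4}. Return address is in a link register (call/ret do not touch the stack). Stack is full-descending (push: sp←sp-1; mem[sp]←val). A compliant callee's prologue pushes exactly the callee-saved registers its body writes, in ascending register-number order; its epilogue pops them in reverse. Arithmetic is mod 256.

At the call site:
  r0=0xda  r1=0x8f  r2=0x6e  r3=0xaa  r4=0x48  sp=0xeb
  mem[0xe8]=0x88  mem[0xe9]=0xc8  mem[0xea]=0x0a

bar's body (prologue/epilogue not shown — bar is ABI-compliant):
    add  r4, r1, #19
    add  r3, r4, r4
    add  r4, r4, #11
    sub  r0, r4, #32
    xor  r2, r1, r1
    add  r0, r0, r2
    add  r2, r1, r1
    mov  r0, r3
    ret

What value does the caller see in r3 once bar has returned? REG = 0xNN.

prologue: push r0 -> mem[0xea]=0xda, sp=0xea
prologue: push r2 -> mem[0xe9]=0x6e, sp=0xe9
body[0] add  r4, r1, #19 -> r4=0xa2
body[1] add  r3, r4, r4 -> r3=0x44
body[2] add  r4, r4, #11 -> r4=0xad
body[3] sub  r0, r4, #32 -> r0=0x8d
body[4] xor  r2, r1, r1 -> r2=0x00
body[5] add  r0, r0, r2 -> r0=0x8d
body[6] add  r2, r1, r1 -> r2=0x1e
body[7] mov  r0, r3 -> r0=0x44
epilogue: pop r2=0x6e, sp=0xea
epilogue: pop r0=0xda, sp=0xeb
r3 is caller-saved -> body value

REG = 0x44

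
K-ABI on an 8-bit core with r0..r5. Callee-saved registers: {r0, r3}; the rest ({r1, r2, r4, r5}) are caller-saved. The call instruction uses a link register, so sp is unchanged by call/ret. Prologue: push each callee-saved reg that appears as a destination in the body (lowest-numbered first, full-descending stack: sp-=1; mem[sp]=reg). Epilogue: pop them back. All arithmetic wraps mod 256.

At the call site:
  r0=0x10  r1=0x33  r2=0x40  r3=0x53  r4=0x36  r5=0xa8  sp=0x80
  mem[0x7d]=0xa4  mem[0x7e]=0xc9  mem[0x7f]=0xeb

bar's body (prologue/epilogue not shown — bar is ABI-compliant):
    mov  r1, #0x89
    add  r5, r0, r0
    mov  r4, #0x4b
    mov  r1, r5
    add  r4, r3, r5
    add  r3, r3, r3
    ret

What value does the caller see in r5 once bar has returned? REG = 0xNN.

REG = 0x20

prologue: push r3 -> mem[0x7f]=0x53, sp=0x7f
body[0] mov  r1, #0x89 -> r1=0x89
body[1] add  r5, r0, r0 -> r5=0x20
body[2] mov  r4, #0x4b -> r4=0x4b
body[3] mov  r1, r5 -> r1=0x20
body[4] add  r4, r3, r5 -> r4=0x73
body[5] add  r3, r3, r3 -> r3=0xa6
epilogue: pop r3=0x53, sp=0x80
r5 is caller-saved -> body value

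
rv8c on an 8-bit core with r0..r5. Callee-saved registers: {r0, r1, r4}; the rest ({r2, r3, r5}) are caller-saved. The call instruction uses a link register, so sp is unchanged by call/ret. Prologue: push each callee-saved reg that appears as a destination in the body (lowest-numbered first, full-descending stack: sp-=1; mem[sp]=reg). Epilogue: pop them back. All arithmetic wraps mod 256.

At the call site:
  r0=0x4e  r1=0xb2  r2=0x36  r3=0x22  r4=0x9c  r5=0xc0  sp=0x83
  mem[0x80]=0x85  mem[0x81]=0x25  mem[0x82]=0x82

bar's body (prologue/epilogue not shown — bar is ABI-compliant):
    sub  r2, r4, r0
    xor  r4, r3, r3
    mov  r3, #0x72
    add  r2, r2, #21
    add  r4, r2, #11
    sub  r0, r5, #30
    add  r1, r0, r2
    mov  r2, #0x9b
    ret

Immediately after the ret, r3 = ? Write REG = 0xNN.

REG = 0x72

prologue: push r0 → mem[0x82]=0x4e, sp=0x82
prologue: push r1 → mem[0x81]=0xb2, sp=0x81
prologue: push r4 → mem[0x80]=0x9c, sp=0x80
body[0] sub  r2, r4, r0 → r2=0x4e
body[1] xor  r4, r3, r3 → r4=0x00
body[2] mov  r3, #0x72 → r3=0x72
body[3] add  r2, r2, #21 → r2=0x63
body[4] add  r4, r2, #11 → r4=0x6e
body[5] sub  r0, r5, #30 → r0=0xa2
body[6] add  r1, r0, r2 → r1=0x05
body[7] mov  r2, #0x9b → r2=0x9b
epilogue: pop r4=0x9c, sp=0x81
epilogue: pop r1=0xb2, sp=0x82
epilogue: pop r0=0x4e, sp=0x83
r3 is caller-saved → body value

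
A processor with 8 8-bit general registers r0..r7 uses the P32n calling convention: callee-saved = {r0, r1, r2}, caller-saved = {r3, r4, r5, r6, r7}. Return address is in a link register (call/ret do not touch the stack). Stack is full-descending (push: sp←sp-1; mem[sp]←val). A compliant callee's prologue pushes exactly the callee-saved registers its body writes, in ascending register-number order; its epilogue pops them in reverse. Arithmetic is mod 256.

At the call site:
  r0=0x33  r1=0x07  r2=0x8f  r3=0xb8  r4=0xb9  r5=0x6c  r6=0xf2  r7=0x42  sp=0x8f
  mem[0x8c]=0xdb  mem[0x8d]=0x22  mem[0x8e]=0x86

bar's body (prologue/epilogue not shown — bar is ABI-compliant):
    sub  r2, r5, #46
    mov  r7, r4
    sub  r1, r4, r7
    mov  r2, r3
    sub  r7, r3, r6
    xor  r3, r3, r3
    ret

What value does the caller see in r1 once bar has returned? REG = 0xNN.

prologue: push r1 -> mem[0x8e]=0x07, sp=0x8e
prologue: push r2 -> mem[0x8d]=0x8f, sp=0x8d
body[0] sub  r2, r5, #46 -> r2=0x3e
body[1] mov  r7, r4 -> r7=0xb9
body[2] sub  r1, r4, r7 -> r1=0x00
body[3] mov  r2, r3 -> r2=0xb8
body[4] sub  r7, r3, r6 -> r7=0xc6
body[5] xor  r3, r3, r3 -> r3=0x00
epilogue: pop r2=0x8f, sp=0x8e
epilogue: pop r1=0x07, sp=0x8f
r1 is callee-saved -> restored

REG = 0x07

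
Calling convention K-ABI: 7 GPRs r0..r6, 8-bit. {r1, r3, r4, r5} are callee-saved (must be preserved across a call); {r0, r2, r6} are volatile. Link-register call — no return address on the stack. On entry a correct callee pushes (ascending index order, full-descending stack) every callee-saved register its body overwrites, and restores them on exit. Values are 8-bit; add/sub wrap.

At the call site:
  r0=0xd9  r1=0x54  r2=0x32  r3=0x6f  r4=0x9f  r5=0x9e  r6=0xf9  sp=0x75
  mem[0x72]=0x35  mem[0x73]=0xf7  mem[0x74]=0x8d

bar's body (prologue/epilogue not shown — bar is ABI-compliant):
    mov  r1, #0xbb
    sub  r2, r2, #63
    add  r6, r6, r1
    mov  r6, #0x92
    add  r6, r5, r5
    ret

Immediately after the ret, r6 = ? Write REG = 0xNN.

REG = 0x3c

prologue: push r1 -> mem[0x74]=0x54, sp=0x74
body[0] mov  r1, #0xbb -> r1=0xbb
body[1] sub  r2, r2, #63 -> r2=0xf3
body[2] add  r6, r6, r1 -> r6=0xb4
body[3] mov  r6, #0x92 -> r6=0x92
body[4] add  r6, r5, r5 -> r6=0x3c
epilogue: pop r1=0x54, sp=0x75
r6 is caller-saved -> body value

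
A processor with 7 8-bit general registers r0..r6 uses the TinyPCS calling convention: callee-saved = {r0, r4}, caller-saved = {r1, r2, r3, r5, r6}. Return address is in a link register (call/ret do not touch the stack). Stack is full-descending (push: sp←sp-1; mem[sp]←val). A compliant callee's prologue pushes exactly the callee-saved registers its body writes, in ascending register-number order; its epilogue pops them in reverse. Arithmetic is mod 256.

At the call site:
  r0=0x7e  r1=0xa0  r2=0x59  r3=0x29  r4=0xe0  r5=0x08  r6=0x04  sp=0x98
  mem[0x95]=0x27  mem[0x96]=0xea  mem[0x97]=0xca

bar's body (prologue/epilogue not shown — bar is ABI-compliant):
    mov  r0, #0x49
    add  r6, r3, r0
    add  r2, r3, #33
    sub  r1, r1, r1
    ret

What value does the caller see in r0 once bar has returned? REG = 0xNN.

REG = 0x7e

prologue: push r0 -> mem[0x97]=0x7e, sp=0x97
body[0] mov  r0, #0x49 -> r0=0x49
body[1] add  r6, r3, r0 -> r6=0x72
body[2] add  r2, r3, #33 -> r2=0x4a
body[3] sub  r1, r1, r1 -> r1=0x00
epilogue: pop r0=0x7e, sp=0x98
r0 is callee-saved -> restored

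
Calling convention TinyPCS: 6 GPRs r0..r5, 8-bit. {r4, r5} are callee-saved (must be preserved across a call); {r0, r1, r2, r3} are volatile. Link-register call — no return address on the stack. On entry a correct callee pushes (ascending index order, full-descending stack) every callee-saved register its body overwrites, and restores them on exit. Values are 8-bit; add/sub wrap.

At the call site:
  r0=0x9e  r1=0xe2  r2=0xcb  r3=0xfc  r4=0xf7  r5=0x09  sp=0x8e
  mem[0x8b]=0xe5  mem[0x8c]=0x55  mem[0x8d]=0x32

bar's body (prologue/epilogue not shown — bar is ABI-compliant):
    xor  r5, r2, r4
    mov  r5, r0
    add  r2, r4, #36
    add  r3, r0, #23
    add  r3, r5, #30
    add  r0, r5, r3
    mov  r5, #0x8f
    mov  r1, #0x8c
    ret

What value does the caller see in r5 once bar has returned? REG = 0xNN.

prologue: push r5 -> mem[0x8d]=0x09, sp=0x8d
body[0] xor  r5, r2, r4 -> r5=0x3c
body[1] mov  r5, r0 -> r5=0x9e
body[2] add  r2, r4, #36 -> r2=0x1b
body[3] add  r3, r0, #23 -> r3=0xb5
body[4] add  r3, r5, #30 -> r3=0xbc
body[5] add  r0, r5, r3 -> r0=0x5a
body[6] mov  r5, #0x8f -> r5=0x8f
body[7] mov  r1, #0x8c -> r1=0x8c
epilogue: pop r5=0x09, sp=0x8e
r5 is callee-saved -> restored

REG = 0x09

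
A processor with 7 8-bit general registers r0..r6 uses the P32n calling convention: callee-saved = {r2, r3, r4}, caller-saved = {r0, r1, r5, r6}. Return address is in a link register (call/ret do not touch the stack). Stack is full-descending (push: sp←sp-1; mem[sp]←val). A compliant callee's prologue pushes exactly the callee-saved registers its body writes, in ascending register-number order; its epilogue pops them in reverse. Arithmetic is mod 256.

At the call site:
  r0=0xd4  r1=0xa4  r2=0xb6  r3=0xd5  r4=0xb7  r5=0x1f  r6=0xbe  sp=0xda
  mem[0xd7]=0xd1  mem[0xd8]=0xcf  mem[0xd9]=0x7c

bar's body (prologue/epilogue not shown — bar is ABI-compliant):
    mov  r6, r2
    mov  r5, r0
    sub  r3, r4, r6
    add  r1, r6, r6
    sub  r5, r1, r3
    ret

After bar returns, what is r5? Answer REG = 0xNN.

prologue: push r3 → mem[0xd9]=0xd5, sp=0xd9
body[0] mov  r6, r2 → r6=0xb6
body[1] mov  r5, r0 → r5=0xd4
body[2] sub  r3, r4, r6 → r3=0x01
body[3] add  r1, r6, r6 → r1=0x6c
body[4] sub  r5, r1, r3 → r5=0x6b
epilogue: pop r3=0xd5, sp=0xda
r5 is caller-saved → body value

REG = 0x6b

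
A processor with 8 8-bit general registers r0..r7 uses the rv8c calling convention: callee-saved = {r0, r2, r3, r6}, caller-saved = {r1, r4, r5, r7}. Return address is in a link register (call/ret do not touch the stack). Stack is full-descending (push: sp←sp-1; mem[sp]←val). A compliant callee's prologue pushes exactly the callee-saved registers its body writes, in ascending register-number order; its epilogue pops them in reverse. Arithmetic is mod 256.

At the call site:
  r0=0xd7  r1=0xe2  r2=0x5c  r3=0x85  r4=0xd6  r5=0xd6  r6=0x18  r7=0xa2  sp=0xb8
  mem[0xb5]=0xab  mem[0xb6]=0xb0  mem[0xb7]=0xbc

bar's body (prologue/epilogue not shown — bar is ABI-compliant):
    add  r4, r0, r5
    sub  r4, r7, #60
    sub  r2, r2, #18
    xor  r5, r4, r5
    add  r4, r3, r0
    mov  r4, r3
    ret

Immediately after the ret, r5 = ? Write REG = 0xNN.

prologue: push r2 → mem[0xb7]=0x5c, sp=0xb7
body[0] add  r4, r0, r5 → r4=0xad
body[1] sub  r4, r7, #60 → r4=0x66
body[2] sub  r2, r2, #18 → r2=0x4a
body[3] xor  r5, r4, r5 → r5=0xb0
body[4] add  r4, r3, r0 → r4=0x5c
body[5] mov  r4, r3 → r4=0x85
epilogue: pop r2=0x5c, sp=0xb8
r5 is caller-saved → body value

REG = 0xb0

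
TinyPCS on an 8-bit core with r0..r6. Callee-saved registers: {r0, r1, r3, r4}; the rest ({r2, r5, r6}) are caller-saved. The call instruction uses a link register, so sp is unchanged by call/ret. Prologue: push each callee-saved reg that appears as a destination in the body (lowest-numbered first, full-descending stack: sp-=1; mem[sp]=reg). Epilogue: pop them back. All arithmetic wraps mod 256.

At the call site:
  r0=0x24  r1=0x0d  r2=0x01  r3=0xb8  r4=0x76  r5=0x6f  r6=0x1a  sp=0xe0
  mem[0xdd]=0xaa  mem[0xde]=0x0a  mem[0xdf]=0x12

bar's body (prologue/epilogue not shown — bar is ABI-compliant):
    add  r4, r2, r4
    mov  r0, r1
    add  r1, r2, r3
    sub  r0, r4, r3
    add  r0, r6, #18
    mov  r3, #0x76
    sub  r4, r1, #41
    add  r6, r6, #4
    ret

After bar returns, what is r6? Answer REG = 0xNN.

REG = 0x1e

prologue: push r0 → mem[0xdf]=0x24, sp=0xdf
prologue: push r1 → mem[0xde]=0x0d, sp=0xde
prologue: push r3 → mem[0xdd]=0xb8, sp=0xdd
prologue: push r4 → mem[0xdc]=0x76, sp=0xdc
body[0] add  r4, r2, r4 → r4=0x77
body[1] mov  r0, r1 → r0=0x0d
body[2] add  r1, r2, r3 → r1=0xb9
body[3] sub  r0, r4, r3 → r0=0xbf
body[4] add  r0, r6, #18 → r0=0x2c
body[5] mov  r3, #0x76 → r3=0x76
body[6] sub  r4, r1, #41 → r4=0x90
body[7] add  r6, r6, #4 → r6=0x1e
epilogue: pop r4=0x76, sp=0xdd
epilogue: pop r3=0xb8, sp=0xde
epilogue: pop r1=0x0d, sp=0xdf
epilogue: pop r0=0x24, sp=0xe0
r6 is caller-saved → body value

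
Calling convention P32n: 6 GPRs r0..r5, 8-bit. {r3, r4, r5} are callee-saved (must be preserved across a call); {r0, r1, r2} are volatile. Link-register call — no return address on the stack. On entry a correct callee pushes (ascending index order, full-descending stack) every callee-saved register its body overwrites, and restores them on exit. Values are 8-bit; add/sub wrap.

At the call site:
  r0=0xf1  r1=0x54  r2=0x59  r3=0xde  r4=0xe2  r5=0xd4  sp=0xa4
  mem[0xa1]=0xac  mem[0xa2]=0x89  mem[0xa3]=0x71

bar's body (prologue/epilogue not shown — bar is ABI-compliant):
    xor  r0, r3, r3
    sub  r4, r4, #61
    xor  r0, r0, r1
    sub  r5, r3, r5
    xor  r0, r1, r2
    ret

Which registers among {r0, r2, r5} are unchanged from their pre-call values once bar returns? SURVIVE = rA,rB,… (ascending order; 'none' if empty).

prologue: push r4 -> mem[0xa3]=0xe2, sp=0xa3
prologue: push r5 -> mem[0xa2]=0xd4, sp=0xa2
body[0] xor  r0, r3, r3 -> r0=0x00
body[1] sub  r4, r4, #61 -> r4=0xa5
body[2] xor  r0, r0, r1 -> r0=0x54
body[3] sub  r5, r3, r5 -> r5=0x0a
body[4] xor  r0, r1, r2 -> r0=0x0d
epilogue: pop r5=0xd4, sp=0xa3
epilogue: pop r4=0xe2, sp=0xa4
r0: caller-saved, written=True
r2: caller-saved, written=False
r5: callee-saved, written=True

SURVIVE = r2,r5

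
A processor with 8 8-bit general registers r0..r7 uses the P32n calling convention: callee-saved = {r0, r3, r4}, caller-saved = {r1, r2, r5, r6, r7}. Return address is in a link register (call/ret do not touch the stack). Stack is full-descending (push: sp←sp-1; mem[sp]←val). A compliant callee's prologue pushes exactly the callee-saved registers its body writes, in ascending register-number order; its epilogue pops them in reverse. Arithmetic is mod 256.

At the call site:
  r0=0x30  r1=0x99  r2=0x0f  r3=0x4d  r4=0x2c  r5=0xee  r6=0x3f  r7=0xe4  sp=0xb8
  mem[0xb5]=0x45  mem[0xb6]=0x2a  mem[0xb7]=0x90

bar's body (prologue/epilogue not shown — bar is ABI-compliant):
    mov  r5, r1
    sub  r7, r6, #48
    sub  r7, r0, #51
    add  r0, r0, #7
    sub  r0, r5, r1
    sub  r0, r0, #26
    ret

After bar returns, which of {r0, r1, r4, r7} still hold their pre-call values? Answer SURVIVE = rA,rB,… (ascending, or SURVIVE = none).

SURVIVE = r0,r1,r4

prologue: push r0 -> mem[0xb7]=0x30, sp=0xb7
body[0] mov  r5, r1 -> r5=0x99
body[1] sub  r7, r6, #48 -> r7=0x0f
body[2] sub  r7, r0, #51 -> r7=0xfd
body[3] add  r0, r0, #7 -> r0=0x37
body[4] sub  r0, r5, r1 -> r0=0x00
body[5] sub  r0, r0, #26 -> r0=0xe6
epilogue: pop r0=0x30, sp=0xb8
r0: callee-saved, written=True
r1: caller-saved, written=False
r4: callee-saved, written=False
r7: caller-saved, written=True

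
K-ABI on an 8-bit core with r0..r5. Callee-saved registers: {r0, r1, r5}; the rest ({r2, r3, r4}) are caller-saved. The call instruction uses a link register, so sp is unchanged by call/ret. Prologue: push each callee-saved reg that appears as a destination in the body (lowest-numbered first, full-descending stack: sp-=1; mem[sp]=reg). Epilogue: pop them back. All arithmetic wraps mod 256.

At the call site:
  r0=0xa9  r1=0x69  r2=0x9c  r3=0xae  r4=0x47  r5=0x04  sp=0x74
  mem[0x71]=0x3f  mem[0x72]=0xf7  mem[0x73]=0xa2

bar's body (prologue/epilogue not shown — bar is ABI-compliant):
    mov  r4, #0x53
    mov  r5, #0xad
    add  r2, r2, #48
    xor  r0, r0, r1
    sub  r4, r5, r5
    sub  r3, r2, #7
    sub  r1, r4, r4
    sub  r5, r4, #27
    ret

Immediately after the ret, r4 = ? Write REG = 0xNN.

REG = 0x00

prologue: push r0 -> mem[0x73]=0xa9, sp=0x73
prologue: push r1 -> mem[0x72]=0x69, sp=0x72
prologue: push r5 -> mem[0x71]=0x04, sp=0x71
body[0] mov  r4, #0x53 -> r4=0x53
body[1] mov  r5, #0xad -> r5=0xad
body[2] add  r2, r2, #48 -> r2=0xcc
body[3] xor  r0, r0, r1 -> r0=0xc0
body[4] sub  r4, r5, r5 -> r4=0x00
body[5] sub  r3, r2, #7 -> r3=0xc5
body[6] sub  r1, r4, r4 -> r1=0x00
body[7] sub  r5, r4, #27 -> r5=0xe5
epilogue: pop r5=0x04, sp=0x72
epilogue: pop r1=0x69, sp=0x73
epilogue: pop r0=0xa9, sp=0x74
r4 is caller-saved -> body value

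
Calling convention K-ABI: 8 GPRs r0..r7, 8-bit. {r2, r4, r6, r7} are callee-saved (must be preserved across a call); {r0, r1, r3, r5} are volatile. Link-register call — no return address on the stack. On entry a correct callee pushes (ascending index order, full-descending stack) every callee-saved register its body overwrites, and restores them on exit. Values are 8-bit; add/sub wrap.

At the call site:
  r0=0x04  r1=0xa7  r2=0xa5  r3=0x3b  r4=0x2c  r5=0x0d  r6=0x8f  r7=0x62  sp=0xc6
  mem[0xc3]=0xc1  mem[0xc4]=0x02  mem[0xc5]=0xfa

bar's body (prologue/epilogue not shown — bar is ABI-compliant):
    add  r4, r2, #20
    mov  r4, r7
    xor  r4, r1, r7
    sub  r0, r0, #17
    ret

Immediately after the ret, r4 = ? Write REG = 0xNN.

prologue: push r4 → mem[0xc5]=0x2c, sp=0xc5
body[0] add  r4, r2, #20 → r4=0xb9
body[1] mov  r4, r7 → r4=0x62
body[2] xor  r4, r1, r7 → r4=0xc5
body[3] sub  r0, r0, #17 → r0=0xf3
epilogue: pop r4=0x2c, sp=0xc6
r4 is callee-saved → restored

REG = 0x2c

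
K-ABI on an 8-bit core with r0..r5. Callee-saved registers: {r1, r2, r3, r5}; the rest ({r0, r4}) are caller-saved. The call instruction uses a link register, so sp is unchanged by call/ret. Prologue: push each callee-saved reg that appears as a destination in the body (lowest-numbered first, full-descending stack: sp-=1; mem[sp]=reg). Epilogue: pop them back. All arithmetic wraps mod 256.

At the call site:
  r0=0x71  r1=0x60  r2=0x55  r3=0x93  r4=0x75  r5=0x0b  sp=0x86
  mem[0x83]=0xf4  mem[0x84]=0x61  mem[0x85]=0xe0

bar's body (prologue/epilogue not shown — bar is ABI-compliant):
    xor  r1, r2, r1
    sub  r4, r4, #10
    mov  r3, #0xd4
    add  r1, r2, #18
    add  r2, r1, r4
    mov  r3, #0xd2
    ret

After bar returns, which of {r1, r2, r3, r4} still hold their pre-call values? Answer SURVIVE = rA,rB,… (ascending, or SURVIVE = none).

prologue: push r1 -> mem[0x85]=0x60, sp=0x85
prologue: push r2 -> mem[0x84]=0x55, sp=0x84
prologue: push r3 -> mem[0x83]=0x93, sp=0x83
body[0] xor  r1, r2, r1 -> r1=0x35
body[1] sub  r4, r4, #10 -> r4=0x6b
body[2] mov  r3, #0xd4 -> r3=0xd4
body[3] add  r1, r2, #18 -> r1=0x67
body[4] add  r2, r1, r4 -> r2=0xd2
body[5] mov  r3, #0xd2 -> r3=0xd2
epilogue: pop r3=0x93, sp=0x84
epilogue: pop r2=0x55, sp=0x85
epilogue: pop r1=0x60, sp=0x86
r1: callee-saved, written=True
r2: callee-saved, written=True
r3: callee-saved, written=True
r4: caller-saved, written=True

SURVIVE = r1,r2,r3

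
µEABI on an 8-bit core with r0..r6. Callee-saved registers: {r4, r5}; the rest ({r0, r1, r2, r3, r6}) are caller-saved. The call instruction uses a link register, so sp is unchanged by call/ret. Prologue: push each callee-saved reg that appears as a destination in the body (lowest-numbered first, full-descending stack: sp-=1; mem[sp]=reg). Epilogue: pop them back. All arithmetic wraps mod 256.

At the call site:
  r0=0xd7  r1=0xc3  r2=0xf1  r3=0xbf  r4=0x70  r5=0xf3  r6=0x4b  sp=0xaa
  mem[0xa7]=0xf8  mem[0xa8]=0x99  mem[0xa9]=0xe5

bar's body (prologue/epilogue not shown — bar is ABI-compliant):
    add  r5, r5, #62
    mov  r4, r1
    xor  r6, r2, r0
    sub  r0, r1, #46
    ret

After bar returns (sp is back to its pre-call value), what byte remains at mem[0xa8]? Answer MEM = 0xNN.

MEM = 0xf3

prologue: push r4 -> mem[0xa9]=0x70, sp=0xa9
prologue: push r5 -> mem[0xa8]=0xf3, sp=0xa8
body[0] add  r5, r5, #62 -> r5=0x31
body[1] mov  r4, r1 -> r4=0xc3
body[2] xor  r6, r2, r0 -> r6=0x26
body[3] sub  r0, r1, #46 -> r0=0x95
epilogue: pop r5=0xf3, sp=0xa9
epilogue: pop r4=0x70, sp=0xaa
prologue pushed ['r4', 'r5'] at ['0xa9', '0xa8']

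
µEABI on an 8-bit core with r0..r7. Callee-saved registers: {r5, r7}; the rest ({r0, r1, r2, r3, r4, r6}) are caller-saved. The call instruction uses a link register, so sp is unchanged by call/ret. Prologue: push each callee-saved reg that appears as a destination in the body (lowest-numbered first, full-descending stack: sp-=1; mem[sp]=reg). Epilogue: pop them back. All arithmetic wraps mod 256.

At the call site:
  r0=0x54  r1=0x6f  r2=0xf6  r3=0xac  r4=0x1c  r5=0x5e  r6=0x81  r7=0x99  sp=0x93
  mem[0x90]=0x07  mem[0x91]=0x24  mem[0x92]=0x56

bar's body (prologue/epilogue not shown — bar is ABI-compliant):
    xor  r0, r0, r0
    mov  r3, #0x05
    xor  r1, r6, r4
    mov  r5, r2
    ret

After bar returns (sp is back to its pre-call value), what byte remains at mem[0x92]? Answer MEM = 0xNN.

MEM = 0x5e

prologue: push r5 → mem[0x92]=0x5e, sp=0x92
body[0] xor  r0, r0, r0 → r0=0x00
body[1] mov  r3, #0x05 → r3=0x05
body[2] xor  r1, r6, r4 → r1=0x9d
body[3] mov  r5, r2 → r5=0xf6
epilogue: pop r5=0x5e, sp=0x93
prologue pushed ['r5'] at ['0x92']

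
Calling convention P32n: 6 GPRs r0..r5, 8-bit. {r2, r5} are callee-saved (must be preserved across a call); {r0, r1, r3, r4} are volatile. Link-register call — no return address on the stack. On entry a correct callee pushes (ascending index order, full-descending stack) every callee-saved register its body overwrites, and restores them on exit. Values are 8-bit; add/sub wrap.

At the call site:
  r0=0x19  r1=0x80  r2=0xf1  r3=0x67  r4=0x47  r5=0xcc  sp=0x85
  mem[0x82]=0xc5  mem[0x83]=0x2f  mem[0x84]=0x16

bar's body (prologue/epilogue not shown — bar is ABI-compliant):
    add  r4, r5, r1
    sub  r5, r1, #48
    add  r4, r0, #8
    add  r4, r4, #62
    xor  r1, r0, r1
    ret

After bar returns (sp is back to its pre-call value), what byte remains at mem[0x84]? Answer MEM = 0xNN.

MEM = 0xcc

prologue: push r5 → mem[0x84]=0xcc, sp=0x84
body[0] add  r4, r5, r1 → r4=0x4c
body[1] sub  r5, r1, #48 → r5=0x50
body[2] add  r4, r0, #8 → r4=0x21
body[3] add  r4, r4, #62 → r4=0x5f
body[4] xor  r1, r0, r1 → r1=0x99
epilogue: pop r5=0xcc, sp=0x85
prologue pushed ['r5'] at ['0x84']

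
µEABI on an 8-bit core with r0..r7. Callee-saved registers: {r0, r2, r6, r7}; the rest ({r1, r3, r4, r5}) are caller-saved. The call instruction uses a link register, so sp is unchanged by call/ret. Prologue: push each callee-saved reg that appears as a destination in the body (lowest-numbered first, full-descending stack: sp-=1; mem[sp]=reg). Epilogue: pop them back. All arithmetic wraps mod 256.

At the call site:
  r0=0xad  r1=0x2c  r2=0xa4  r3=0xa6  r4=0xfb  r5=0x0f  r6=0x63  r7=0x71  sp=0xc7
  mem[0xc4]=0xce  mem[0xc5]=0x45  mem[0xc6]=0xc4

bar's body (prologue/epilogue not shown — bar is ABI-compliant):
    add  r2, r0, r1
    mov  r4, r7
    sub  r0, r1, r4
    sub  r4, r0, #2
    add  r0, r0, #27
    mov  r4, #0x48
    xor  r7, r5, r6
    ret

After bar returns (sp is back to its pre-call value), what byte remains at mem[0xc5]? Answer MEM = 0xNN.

prologue: push r0 -> mem[0xc6]=0xad, sp=0xc6
prologue: push r2 -> mem[0xc5]=0xa4, sp=0xc5
prologue: push r7 -> mem[0xc4]=0x71, sp=0xc4
body[0] add  r2, r0, r1 -> r2=0xd9
body[1] mov  r4, r7 -> r4=0x71
body[2] sub  r0, r1, r4 -> r0=0xbb
body[3] sub  r4, r0, #2 -> r4=0xb9
body[4] add  r0, r0, #27 -> r0=0xd6
body[5] mov  r4, #0x48 -> r4=0x48
body[6] xor  r7, r5, r6 -> r7=0x6c
epilogue: pop r7=0x71, sp=0xc5
epilogue: pop r2=0xa4, sp=0xc6
epilogue: pop r0=0xad, sp=0xc7
prologue pushed ['r0', 'r2', 'r7'] at ['0xc6', '0xc5', '0xc4']

MEM = 0xa4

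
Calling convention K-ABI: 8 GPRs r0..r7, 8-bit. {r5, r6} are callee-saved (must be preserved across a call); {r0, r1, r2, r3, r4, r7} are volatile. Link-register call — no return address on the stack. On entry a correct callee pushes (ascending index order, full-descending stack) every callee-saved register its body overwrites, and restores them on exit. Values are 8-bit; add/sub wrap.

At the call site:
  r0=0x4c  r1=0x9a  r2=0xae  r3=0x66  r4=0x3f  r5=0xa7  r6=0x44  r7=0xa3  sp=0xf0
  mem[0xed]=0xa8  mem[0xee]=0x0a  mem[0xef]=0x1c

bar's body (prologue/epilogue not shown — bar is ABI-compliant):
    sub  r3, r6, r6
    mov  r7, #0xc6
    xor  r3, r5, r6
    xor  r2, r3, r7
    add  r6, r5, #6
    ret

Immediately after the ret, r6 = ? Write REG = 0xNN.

prologue: push r6 → mem[0xef]=0x44, sp=0xef
body[0] sub  r3, r6, r6 → r3=0x00
body[1] mov  r7, #0xc6 → r7=0xc6
body[2] xor  r3, r5, r6 → r3=0xe3
body[3] xor  r2, r3, r7 → r2=0x25
body[4] add  r6, r5, #6 → r6=0xad
epilogue: pop r6=0x44, sp=0xf0
r6 is callee-saved → restored

REG = 0x44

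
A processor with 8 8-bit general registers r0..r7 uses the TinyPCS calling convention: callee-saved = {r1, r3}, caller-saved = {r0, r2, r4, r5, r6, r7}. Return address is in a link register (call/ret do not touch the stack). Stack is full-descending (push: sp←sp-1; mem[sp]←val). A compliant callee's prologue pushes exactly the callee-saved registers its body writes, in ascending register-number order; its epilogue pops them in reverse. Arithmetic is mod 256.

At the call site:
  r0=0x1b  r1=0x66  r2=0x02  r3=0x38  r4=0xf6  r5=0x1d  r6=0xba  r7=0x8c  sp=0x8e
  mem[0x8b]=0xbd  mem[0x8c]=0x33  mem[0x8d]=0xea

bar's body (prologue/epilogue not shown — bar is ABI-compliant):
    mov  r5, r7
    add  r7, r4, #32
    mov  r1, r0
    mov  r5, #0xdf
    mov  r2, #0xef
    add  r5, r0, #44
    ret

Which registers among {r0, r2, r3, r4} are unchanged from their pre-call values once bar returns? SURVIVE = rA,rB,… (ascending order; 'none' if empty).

prologue: push r1 → mem[0x8d]=0x66, sp=0x8d
body[0] mov  r5, r7 → r5=0x8c
body[1] add  r7, r4, #32 → r7=0x16
body[2] mov  r1, r0 → r1=0x1b
body[3] mov  r5, #0xdf → r5=0xdf
body[4] mov  r2, #0xef → r2=0xef
body[5] add  r5, r0, #44 → r5=0x47
epilogue: pop r1=0x66, sp=0x8e
r0: caller-saved, written=False
r2: caller-saved, written=True
r3: callee-saved, written=False
r4: caller-saved, written=False

SURVIVE = r0,r3,r4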